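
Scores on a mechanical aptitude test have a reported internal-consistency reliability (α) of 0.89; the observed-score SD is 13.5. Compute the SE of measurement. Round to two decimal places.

SEM = 13.5000 × √(1 − 0.8900) = 13.5000 × √0.1100 ≈ 13.5000 × 0.3317 ≈ 4.4774

4.48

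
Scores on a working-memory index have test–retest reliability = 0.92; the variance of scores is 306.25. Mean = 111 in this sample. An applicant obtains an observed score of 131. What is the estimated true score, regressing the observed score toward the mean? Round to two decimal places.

T̂ = r·X + (1 − r)·M = 0.9200*131 + 0.0800*111 = 120.5200 + 8.8800 ≈ 129.4000

129.40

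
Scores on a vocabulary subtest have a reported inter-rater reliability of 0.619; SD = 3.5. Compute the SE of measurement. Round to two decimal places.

SEM = 3.500 * √(1 − 0.619) = 3.500 * √0.381 ≃ 3.500 * 0.617 ≃ 2.160

2.16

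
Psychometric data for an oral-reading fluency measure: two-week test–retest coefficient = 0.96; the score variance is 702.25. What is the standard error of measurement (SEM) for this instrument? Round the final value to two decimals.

SD = √702.25 = 26.5000
SEM = 26.5000 · √(1 − 0.9600) = 26.5000 · √0.0400 ≈ 26.5000 · 0.2000 ≈ 5.3000

5.30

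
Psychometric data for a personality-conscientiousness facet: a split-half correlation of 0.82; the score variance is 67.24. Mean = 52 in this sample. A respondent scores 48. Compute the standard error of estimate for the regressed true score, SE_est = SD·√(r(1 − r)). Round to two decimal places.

2.45

SD = √67.24 = 8.20000
r_full = 2·0.82 / (1 + 0.82) ≈ 0.90110
SE_est = 8.20000·√[r(1 − r)] ≈ 2.44794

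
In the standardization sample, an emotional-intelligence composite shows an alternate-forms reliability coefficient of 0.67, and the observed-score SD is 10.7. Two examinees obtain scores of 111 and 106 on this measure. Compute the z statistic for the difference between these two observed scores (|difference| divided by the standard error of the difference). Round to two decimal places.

0.58

SEM = 10.700 * √(1 − 0.670) = 10.700 * √0.330 ≈ 10.700 * 0.574 ≈ 6.147
Standard error of the difference = 6.147·√2 ≈ 8.693
z = 5 / 8.693 ≈ 0.575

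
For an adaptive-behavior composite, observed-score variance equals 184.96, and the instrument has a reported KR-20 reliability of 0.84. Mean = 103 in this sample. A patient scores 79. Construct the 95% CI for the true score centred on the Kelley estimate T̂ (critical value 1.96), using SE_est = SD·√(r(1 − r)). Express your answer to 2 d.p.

[73.07, 92.61]

σ = 184.96^(1/2) = 13.6000
Estimated true score = 0.8400*79 + (1 − 0.8400)*103 ≈ 82.8400
SE_est = 13.6000·√[r(1 − r)] ≈ 4.9858
CI = 82.8400 ± 1.96 * 4.9858 → [73.0677, 92.6123]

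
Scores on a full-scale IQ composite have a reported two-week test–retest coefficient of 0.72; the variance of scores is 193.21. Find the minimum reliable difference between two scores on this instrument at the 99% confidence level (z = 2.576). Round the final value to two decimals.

26.80

SD = √193.21 = 13.9000
SEM = 13.9000 * √(1 − 0.7200) = 13.9000 * √0.2800 ≈ 13.9000 * 0.5292 ≈ 7.3552
SE_diff = √2 * SEM ≈ 10.4018
Minimum reliable difference = 2.576 * SE_diff ≈ 2.576 * 10.4018 ≈ 26.7951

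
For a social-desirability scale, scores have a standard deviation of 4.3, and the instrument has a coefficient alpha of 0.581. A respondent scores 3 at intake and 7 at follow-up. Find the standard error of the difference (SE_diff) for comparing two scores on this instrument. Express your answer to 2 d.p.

SEM = 4.3000*√(1 − 0.5810) ≈ 2.7834
SE_diff = SEM * √2 ≈ 2.7834 * 1.4142 ≈ 3.9363

3.94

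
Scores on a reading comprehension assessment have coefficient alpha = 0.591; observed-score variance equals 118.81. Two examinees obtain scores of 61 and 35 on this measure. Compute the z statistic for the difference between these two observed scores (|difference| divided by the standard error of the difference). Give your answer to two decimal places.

SD = √118.81 = 10.900
SEM = 10.900×√(1 − 0.591) ≈ 6.971
Standard error of the difference = 6.971·√2 ≈ 9.858
z = |61 − 35| / 9.858 = 26 / 9.858 ≈ 2.637

2.64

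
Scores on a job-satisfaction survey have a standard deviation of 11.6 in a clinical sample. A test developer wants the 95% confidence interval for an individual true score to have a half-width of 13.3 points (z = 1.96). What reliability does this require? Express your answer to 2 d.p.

SEM needed = half-width / z = 13.3/1.96 ≈ 6.786
Required reliability = 1 − (SEM/SD)² = 1 − 0.342 ≈ 0.658

0.66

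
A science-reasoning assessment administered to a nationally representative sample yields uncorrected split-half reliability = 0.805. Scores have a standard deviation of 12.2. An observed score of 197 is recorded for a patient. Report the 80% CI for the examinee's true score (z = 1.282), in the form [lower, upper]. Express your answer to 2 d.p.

r_full = 2·0.805 / (1 + 0.805) ≈ 0.89197
SEM = 12.20000 × √(1 − 0.89197) = 12.20000 × √0.10803 ≈ 12.20000 × 0.32868 ≈ 4.00995
Margin = 1.282 × 4.00995 ≈ 5.14075
Interval: (191.85925, 202.14075)

[191.86, 202.14]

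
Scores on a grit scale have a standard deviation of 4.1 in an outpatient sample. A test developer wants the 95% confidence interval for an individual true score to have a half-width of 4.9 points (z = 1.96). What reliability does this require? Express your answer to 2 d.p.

Required SEM = 4.9 / 1.96 ≈ 2.5000
r = 1 − (2.5000/4.1)² ≈ 1 − 0.3718 ≈ 0.6282

0.63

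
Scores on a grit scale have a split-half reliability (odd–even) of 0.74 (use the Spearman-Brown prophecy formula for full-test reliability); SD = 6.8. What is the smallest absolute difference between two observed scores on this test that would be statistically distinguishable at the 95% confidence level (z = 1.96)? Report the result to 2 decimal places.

Spearman-Brown: r = 2(0.74) / (1 + 0.74) = 1.4800 / 1.7400 ≈ 0.8506
SEM = 6.8000×√(1 − 0.8506) ≈ 2.6286
Standard error of the difference = 2.6286·√2 ≈ 3.7174
Minimum reliable difference = 1.96 × SE_diff ≈ 1.96 × 3.7174 ≈ 7.2860

7.29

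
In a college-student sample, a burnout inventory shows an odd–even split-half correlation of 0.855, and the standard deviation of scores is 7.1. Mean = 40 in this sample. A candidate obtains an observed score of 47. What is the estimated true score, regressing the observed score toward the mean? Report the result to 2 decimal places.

46.45

Full-length reliability (Spearman-Brown) = 2(0.855)/(1+0.855) ≈ 0.922
T̂ = 0.922(47) + 0.078(40) ≈ 46.453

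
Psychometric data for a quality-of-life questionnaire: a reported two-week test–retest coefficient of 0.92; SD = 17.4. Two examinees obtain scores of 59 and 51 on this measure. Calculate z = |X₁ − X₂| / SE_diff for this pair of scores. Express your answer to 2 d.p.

1.15

SEM = 17.4000·√(1 − 0.9200) ≈ 4.9215
SE_diff = SEM · √2 ≈ 4.9215 · 1.4142 ≈ 6.9600
z = 8 / 6.9600 ≈ 1.1494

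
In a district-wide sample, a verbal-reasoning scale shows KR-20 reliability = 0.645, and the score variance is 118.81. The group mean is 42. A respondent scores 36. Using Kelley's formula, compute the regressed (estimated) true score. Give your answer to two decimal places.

T̂ = r·X + (1 − r)·M = 0.645·36 + 0.355·42 = 23.220 + 14.910 ≈ 38.130

38.13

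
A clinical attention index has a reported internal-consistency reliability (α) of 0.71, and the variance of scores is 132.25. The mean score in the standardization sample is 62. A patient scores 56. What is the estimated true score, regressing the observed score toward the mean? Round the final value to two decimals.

57.74

T̂ = r·X + (1 − r)·M = 0.710×56 + 0.290×62 = 39.760 + 17.980 ≈ 57.740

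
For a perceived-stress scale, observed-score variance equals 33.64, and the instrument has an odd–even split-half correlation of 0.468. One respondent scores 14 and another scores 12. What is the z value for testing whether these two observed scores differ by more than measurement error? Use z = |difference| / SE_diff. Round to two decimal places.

SD = √33.64 ≃ 5.80000
Spearman-Brown: r = 2(0.468) / (1 + 0.468) = 0.93600 / 1.46800 ≃ 0.63760
SEM = 5.80000 * √(1 − 0.63760) = 5.80000 * √0.36240 ≃ 5.80000 * 0.60199 ≃ 3.49157
SE_diff = SEM * √2 ≃ 3.49157 * 1.41421 ≃ 4.93783
z = 2 / 4.93783 ≃ 0.40504

0.41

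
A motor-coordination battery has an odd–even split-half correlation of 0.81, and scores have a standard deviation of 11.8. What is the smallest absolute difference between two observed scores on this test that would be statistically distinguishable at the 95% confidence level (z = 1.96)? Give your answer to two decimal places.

r_full = 2·0.81 / (1 + 0.81) ≈ 0.8950
SEM = 11.8000 * √(1 − 0.8950) = 11.8000 * √0.1050 ≈ 11.8000 * 0.3240 ≈ 3.8231
SE_diff = √2 * SEM ≈ 5.4067
Smallest detectable difference = 1.96*5.4067 ≈ 10.5972

10.60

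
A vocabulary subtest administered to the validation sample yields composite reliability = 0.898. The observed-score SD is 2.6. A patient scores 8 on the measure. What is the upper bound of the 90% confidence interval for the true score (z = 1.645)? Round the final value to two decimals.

SEM = 2.600 × √(1 − 0.898) = 2.600 × √0.102 ≈ 2.600 × 0.319 ≈ 0.830
Half-width = 1.645×0.830 ≈ 1.366
Upper limit = 8 + 1.366 ≈ 9.366

9.37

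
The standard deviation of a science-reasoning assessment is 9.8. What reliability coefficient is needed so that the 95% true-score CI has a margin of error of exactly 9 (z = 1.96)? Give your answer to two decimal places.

SEM needed = half-width / z = 9/1.96 ≈ 4.592
r = 1 − (SEM / SD)² = 1 − (4.592 / 9.8)² ≈ 1 − 0.220 ≈ 0.780

0.78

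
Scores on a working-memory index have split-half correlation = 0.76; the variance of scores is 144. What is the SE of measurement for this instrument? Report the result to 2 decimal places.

4.43

SD = √144 = 12.000
Spearman-Brown: r = 2(0.76) / (1 + 0.76) = 1.520 / 1.760 ≈ 0.864
SEM = 12.000*√(1 − 0.864) ≈ 4.431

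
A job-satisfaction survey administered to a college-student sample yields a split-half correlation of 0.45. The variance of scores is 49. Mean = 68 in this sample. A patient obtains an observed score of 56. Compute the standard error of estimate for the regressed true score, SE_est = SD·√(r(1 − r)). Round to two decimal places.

3.40

SD = √49 = 7.000
Spearman-Brown: r = 2(0.45) / (1 + 0.45) = 0.900 / 1.450 ≈ 0.621
SE_est = 7.000·√[r(1 − r)] ≈ 3.397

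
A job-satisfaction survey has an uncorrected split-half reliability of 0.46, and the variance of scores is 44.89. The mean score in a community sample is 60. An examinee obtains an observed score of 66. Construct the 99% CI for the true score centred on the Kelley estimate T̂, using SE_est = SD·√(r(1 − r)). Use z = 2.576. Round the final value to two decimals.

SD = √44.89 = 6.70000
Spearman-Brown: r = 2(0.46) / (1 + 0.46) = 0.92000 / 1.46000 ≈ 0.63014
T̂ = r·X + (1 − r)·M = 0.63014·66 + 0.36986·60 ≈ 41.58904 + 22.19178 ≈ 63.78082
SE_est = 6.70000·√(0.63014·0.36986) ≈ 3.23454
CI = 63.78082 ± 2.576 · 3.23454 → [55.44864, 72.11300]

[55.45, 72.11]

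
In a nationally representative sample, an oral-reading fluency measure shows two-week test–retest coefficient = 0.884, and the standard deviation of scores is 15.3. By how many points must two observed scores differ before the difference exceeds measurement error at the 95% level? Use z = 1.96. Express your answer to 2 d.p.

14.44

SEM = 15.30000*√(1 − 0.88400) ≈ 5.21099
SE_diff = √2 * SEM ≈ 7.36946
Smallest detectable difference = 1.96*7.36946 ≈ 14.44413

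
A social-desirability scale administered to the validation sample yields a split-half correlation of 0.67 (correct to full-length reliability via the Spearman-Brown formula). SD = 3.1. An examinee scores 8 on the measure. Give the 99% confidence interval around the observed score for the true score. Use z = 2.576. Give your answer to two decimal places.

Full-length reliability (Spearman-Brown) = 2(0.67)/(1+0.67) ≈ 0.8024
SEM = 3.1000×√(1 − 0.8024) ≈ 1.3780
Half-width = 2.576×1.3780 ≈ 3.5498
CI = 8 ± 3.5498 → [4.4502, 11.5498]

[4.45, 11.55]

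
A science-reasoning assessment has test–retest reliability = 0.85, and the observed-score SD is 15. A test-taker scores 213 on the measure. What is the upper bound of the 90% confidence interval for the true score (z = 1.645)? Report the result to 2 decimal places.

222.56

SEM = 15.0000×√(1 − 0.8500) ≈ 5.8095
Half-width = 1.645×5.8095 ≈ 9.5566
Upper bound: 213 + 9.5566 = 222.5566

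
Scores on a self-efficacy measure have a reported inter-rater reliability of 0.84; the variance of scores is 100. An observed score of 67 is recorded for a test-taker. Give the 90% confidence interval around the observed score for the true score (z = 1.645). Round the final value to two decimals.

[60.42, 73.58]

SD = √100 ≈ 10.0000
SEM = 10.0000×√(1 − 0.8400) ≈ 4.0000
Margin = 1.645 × 4.0000 ≈ 6.5800
CI = 67 ± 6.5800 → [60.4200, 73.5800]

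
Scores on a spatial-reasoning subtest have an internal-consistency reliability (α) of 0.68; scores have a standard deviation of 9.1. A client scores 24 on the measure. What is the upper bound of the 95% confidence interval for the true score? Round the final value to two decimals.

The standard error of measurement is 9.1000*√(1 − 0.6800) ≈ 9.1000*0.5657 ≈ 5.1477.
Half-width = 1.96*5.1477 ≈ 10.0896
Upper limit = 24 + 10.0896 ≈ 34.0896

34.09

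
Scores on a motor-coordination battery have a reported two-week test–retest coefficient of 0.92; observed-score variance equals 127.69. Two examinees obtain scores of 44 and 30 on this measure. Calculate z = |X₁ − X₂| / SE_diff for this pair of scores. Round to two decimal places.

SD = √127.69 = 11.30000
SEM = 11.30000·√(1 − 0.92000) ≃ 3.19612
SE_diff = √2 · SEM ≃ 4.52000
z = |44 − 30| / 4.52000 = 14 / 4.52000 ≃ 3.09735

3.10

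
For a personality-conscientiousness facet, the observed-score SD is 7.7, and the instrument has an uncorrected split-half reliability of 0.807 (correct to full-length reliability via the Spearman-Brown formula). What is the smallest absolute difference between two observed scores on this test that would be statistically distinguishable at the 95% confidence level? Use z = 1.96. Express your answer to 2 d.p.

Spearman-Brown: r = 2(0.807) / (1 + 0.807) = 1.614 / 1.807 ≈ 0.893
SEM = 7.700×√(1 − 0.893) ≈ 2.516
Standard error of the difference = 2.516·√2 ≈ 3.559
Smallest detectable difference = 1.96×3.559 ≈ 6.975

6.98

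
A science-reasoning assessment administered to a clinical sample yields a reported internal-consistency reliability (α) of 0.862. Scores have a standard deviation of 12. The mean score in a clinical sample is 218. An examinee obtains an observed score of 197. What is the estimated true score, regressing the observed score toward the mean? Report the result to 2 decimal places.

199.90

T̂ = 0.8620(197) + 0.1380(218) ≈ 199.8980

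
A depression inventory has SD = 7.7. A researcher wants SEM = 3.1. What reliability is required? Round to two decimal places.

0.84

r = 1 − (3.100/7.7)² ≃ 1 − 0.162 ≃ 0.838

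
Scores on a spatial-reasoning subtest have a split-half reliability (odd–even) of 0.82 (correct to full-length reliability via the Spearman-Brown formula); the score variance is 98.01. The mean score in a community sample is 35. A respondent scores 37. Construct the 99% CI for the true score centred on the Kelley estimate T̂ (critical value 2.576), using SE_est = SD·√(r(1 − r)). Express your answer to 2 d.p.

SD = √98.01 = 9.90000
Spearman-Brown: r = 2(0.82) / (1 + 0.82) = 1.64000 / 1.82000 ≈ 0.90110
T̂ = r·X + (1 − r)·M = 0.90110*37 + 0.09890*35 ≈ 33.34066 + 3.46154 ≈ 36.80220
SE_est = 9.90000*√(0.90110*0.09890) ≈ 2.95544
99% CI: 36.80220 ± 7.61321 ≈ (29.18899, 44.41541)

[29.19, 44.42]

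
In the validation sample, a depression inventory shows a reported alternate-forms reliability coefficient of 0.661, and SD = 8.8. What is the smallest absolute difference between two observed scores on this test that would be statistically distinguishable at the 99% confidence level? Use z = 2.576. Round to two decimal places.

18.67

SEM = 8.8000 * √(1 − 0.6610) = 8.8000 * √0.3390 ≃ 8.8000 * 0.5822 ≃ 5.1237
SE_diff = √2 * SEM ≃ 7.2460
Minimum reliable difference = 2.576 * SE_diff ≃ 2.576 * 7.2460 ≃ 18.6657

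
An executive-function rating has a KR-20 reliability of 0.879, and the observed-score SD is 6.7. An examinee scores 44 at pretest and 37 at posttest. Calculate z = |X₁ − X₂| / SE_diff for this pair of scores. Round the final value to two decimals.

2.12

SEM = 6.7000·√(1 − 0.8790) ≃ 2.3306
Standard error of the difference = 2.3306·√2 ≃ 3.2960
z = 7 / 3.2960 ≃ 2.1238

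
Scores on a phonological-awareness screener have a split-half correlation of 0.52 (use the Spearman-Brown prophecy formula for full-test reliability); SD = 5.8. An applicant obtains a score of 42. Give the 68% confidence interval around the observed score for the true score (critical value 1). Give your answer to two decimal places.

Spearman-Brown: r = 2(0.52) / (1 + 0.52) = 1.04000 / 1.52000 ≈ 0.68421
SEM = 5.80000 · √(1 − 0.68421) = 5.80000 · √0.31579 ≈ 5.80000 · 0.56195 ≈ 3.25932
1 · SEM ≈ 3.25932
68% CI: 42 ± 3.25932 = [38.74068, 45.25932]

[38.74, 45.26]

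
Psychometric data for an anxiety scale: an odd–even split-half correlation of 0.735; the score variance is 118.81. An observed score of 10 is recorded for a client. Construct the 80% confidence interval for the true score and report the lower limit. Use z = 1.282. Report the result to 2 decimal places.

4.54

σ = 118.81^(1/2) = 10.90000
r_full = 2·0.735 / (1 + 0.735) ≈ 0.84726
SEM = 10.90000×√(1 − 0.84726) ≈ 4.25990
1.282 × SEM ≈ 5.46120
Lower bound: 10 − 5.46120 = 4.53880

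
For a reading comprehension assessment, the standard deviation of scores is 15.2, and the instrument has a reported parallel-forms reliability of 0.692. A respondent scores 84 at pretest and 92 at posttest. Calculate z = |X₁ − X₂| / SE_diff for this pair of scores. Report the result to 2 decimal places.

0.67

The standard error of measurement is 15.200*√(1 − 0.692) ≈ 15.200*0.555 ≈ 8.436.
SE_diff = √2 * SEM ≈ 11.930
z = 8 / 11.930 ≈ 0.671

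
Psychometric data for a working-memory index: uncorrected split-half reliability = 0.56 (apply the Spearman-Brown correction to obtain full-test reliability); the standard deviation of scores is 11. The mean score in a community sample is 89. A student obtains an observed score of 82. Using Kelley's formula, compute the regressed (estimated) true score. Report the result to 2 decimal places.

Full-length reliability (Spearman-Brown) = 2(0.56)/(1+0.56) ≈ 0.718
T̂ = r·X + (1 − r)·M = 0.718×82 + 0.282×89 ≈ 58.872 + 25.103 ≈ 83.974

83.97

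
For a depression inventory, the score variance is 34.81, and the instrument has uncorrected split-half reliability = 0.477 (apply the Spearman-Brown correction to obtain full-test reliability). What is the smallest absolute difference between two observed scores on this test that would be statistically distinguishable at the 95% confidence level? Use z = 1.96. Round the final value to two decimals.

9.73

SD = √34.81 = 5.9000
r_full = 2·0.477 / (1 + 0.477) ≈ 0.6459
SEM = 5.9000·√(1 − 0.6459) ≈ 3.5109
SE_diff = SEM · √2 ≈ 3.5109 · 1.4142 ≈ 4.9651
Smallest detectable difference = 1.96·4.9651 ≈ 9.7316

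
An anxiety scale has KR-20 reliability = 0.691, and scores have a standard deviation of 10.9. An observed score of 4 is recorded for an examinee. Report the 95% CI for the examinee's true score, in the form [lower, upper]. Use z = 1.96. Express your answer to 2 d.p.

[-7.88, 15.88]

The standard error of measurement is 10.9000*√(1 − 0.6910) ≃ 10.9000*0.5559 ≃ 6.0591.
1.96 * SEM ≃ 11.8758
Interval: (-7.8758, 15.8758)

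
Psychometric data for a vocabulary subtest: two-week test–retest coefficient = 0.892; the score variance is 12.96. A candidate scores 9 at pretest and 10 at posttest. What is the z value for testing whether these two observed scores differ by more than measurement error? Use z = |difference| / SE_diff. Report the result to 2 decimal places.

0.60

SD = √12.96 = 3.6000
SEM = 3.6000 * √(1 − 0.8920) = 3.6000 * √0.1080 ≈ 3.6000 * 0.3286 ≈ 1.1831
Standard error of the difference = 1.1831·√2 ≈ 1.6731
z = |9 − 10| / 1.6731 = 1 / 1.6731 ≈ 0.5977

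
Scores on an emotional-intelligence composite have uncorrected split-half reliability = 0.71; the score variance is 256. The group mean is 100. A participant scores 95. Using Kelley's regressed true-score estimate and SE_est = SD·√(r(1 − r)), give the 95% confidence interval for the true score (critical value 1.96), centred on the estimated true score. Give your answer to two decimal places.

[84.08, 107.62]

SD = √256 = 16.000
Full-length reliability (Spearman-Brown) = 2(0.71)/(1+0.71) ≈ 0.830
Estimated true score = 0.830×95 + (1 − 0.830)×100 ≈ 95.848
SE_est = SD × √(r(1 − r)) = 16.000 × √0.141 ≈ 16.000 × 0.375 ≈ 6.004
95% CI: 95.848 ± 11.769 ≈ (84.079, 107.617)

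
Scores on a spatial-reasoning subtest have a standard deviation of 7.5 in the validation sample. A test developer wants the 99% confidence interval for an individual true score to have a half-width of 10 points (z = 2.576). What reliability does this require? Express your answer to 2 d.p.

SEM needed = half-width / z = 10/2.576 ≈ 3.88199
r = 1 − (3.88199/7.5)² ≈ 1 − 0.26791 ≈ 0.73209

0.73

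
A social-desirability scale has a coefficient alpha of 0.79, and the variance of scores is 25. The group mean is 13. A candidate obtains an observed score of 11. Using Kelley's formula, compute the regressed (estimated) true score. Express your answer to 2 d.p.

11.42

T̂ = r·X + (1 − r)·M = 0.79000*11 + 0.21000*13 = 8.69000 + 2.73000 ≃ 11.42000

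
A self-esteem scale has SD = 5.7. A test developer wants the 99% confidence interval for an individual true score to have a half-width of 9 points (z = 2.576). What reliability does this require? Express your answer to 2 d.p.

Required SEM = 9 / 2.576 ≈ 3.494
r = 1 − (3.494/5.7)² ≈ 1 − 0.376 ≈ 0.624

0.62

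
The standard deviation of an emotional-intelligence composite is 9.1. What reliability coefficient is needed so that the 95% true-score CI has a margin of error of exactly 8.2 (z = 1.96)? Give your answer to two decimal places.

0.79

Required SEM = 8.2 / 1.96 ≈ 4.184
Required reliability = 1 − (SEM/SD)² = 1 − 0.211 ≈ 0.789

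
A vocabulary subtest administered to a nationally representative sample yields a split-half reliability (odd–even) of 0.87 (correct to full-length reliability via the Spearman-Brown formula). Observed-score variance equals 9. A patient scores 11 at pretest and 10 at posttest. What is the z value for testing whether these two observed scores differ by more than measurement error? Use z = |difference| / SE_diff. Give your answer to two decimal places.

0.89

SD = √9 = 3.000
Spearman-Brown: r = 2(0.87) / (1 + 0.87) = 1.740 / 1.870 ≃ 0.930
SEM = 3.000 · √(1 − 0.930) = 3.000 · √0.070 ≃ 3.000 · 0.264 ≃ 0.791
SE_diff = √2 · SEM ≃ 1.119
z = 1 / 1.119 ≃ 0.894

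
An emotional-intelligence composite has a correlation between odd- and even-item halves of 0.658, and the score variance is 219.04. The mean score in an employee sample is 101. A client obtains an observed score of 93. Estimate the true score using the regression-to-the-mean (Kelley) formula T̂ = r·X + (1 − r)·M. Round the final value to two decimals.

Full-length reliability (Spearman-Brown) = 2(0.658)/(1+0.658) ≈ 0.7937
T̂ = r·X + (1 − r)·M = 0.7937*93 + 0.2063*101 ≈ 73.8166 + 20.8335 ≈ 94.6502

94.65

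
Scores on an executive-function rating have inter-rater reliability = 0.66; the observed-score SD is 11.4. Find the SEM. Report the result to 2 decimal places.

6.65

SEM = 11.40000 · √(1 − 0.66000) = 11.40000 · √0.34000 ≃ 11.40000 · 0.58310 ≃ 6.64729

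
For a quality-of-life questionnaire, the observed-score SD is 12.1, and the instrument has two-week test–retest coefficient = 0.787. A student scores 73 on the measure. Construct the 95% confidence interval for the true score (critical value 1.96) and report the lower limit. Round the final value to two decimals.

62.05

The standard error of measurement is 12.1000·√(1 − 0.7870) ≈ 12.1000·0.4615 ≈ 5.5844.
Margin = 1.96 · 5.5844 ≈ 10.9454
Lower limit = 73 − 10.9454 ≈ 62.0546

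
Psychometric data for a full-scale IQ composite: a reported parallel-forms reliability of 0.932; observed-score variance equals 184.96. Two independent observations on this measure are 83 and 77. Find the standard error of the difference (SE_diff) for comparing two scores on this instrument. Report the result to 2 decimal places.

SD = √184.96 = 13.600
SEM = 13.600·√(1 − 0.932) ≈ 3.546
SE_diff = √2 · SEM ≈ 5.015

5.02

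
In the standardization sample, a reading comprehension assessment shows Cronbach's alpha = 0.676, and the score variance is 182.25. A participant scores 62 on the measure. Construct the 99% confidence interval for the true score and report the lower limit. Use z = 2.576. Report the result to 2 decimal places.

42.21

σ = 182.25^(1/2) = 13.5000
The standard error of measurement is 13.5000·√(1 − 0.6760) ≈ 13.5000·0.5692 ≈ 7.6843.
Half-width = 2.576·7.6843 ≈ 19.7948
Lower bound: 62 − 19.7948 = 42.2052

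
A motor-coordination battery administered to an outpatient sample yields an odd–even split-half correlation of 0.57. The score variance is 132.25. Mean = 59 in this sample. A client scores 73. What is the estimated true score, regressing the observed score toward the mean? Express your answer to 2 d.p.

r_full = 2·0.57 / (1 + 0.57) ≈ 0.7261
T̂ = 0.7261(73) + 0.2739(59) ≈ 69.1656

69.17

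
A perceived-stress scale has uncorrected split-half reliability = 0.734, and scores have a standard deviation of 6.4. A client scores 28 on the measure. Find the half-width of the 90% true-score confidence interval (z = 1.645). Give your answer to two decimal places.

4.12

r_full = 2·0.734 / (1 + 0.734) ≈ 0.847
SEM = 6.400 × √(1 − 0.847) = 6.400 × √0.153 ≈ 6.400 × 0.392 ≈ 2.507
Half-width = 1.645×2.507 ≈ 4.123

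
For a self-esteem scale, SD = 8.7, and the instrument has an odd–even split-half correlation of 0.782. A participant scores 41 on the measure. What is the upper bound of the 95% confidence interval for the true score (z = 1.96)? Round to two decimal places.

r_full = 2·0.782 / (1 + 0.782) ≈ 0.8777
SEM = 8.7000 * √(1 − 0.8777) = 8.7000 * √0.1223 ≈ 8.7000 * 0.3498 ≈ 3.0429
Half-width = 1.96*3.0429 ≈ 5.9642
Upper bound: 41 + 5.9642 = 46.9642

46.96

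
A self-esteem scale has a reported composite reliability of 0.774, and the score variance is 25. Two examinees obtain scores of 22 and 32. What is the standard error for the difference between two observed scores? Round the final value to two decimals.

3.36

SD = √25 = 5.0000
The standard error of measurement is 5.0000×√(1 − 0.7740) ≈ 5.0000×0.4754 ≈ 2.3770.
Standard error of the difference = 2.3770·√2 ≈ 3.3615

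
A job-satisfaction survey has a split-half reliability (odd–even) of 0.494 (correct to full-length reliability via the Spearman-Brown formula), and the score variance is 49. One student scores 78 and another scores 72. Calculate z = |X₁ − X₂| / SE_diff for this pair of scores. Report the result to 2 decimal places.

σ = 49^(1/2) = 7.00000
Spearman-Brown: r = 2(0.494) / (1 + 0.494) = 0.98800 / 1.49400 ≈ 0.66131
SEM = 7.00000 × √(1 − 0.66131) = 7.00000 × √0.33869 ≈ 7.00000 × 0.58197 ≈ 4.07378
SE_diff = SEM × √2 ≈ 4.07378 × 1.41421 ≈ 5.76120
z = |78 − 72| / 5.76120 = 6 / 5.76120 ≈ 1.04145

1.04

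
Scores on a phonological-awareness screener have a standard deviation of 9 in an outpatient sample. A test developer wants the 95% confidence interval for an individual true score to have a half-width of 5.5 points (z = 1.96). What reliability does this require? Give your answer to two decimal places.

Required SEM = 5.5 / 1.96 ≈ 2.806
r = 1 − (2.806/9)² ≈ 1 − 0.097 ≈ 0.903

0.90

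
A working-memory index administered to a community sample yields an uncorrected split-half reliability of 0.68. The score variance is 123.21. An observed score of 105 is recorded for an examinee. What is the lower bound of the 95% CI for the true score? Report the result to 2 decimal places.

95.50

SD = √123.21 = 11.1000
Spearman-Brown: r = 2(0.68) / (1 + 0.68) = 1.3600 / 1.6800 ≈ 0.8095
SEM = 11.1000 · √(1 − 0.8095) = 11.1000 · √0.1905 ≈ 11.1000 · 0.4364 ≈ 4.8444
Margin = 1.96 · 4.8444 ≈ 9.4951
Lower limit = 105 − 9.4951 ≈ 95.5049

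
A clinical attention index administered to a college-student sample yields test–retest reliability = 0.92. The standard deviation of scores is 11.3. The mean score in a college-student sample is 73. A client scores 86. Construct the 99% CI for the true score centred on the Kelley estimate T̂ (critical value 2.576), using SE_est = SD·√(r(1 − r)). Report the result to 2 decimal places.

[77.06, 92.86]

T̂ = 0.920(86) + 0.080(73) ≈ 84.960
SE_est = 11.300·√[r(1 − r)] ≈ 3.066
99% CI: 84.960 ± 7.897 ≈ (77.063, 92.857)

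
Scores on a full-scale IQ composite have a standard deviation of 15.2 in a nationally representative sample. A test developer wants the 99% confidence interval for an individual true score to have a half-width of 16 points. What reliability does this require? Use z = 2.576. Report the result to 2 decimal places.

Required SEM = 16 / 2.576 ≈ 6.211
r = 1 − (6.211/15.2)² ≈ 1 − 0.167 ≈ 0.833

0.83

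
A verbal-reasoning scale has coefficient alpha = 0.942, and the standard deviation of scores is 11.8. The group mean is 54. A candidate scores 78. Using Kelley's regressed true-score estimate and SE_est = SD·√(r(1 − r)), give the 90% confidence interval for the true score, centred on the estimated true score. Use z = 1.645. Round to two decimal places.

T̂ = r·X + (1 − r)·M = 0.942·78 + 0.058·54 = 73.476 + 3.132 ≈ 76.608
SE_est = SD · √(r(1 − r)) = 11.800 · √0.055 ≈ 11.800 · 0.234 ≈ 2.758
90% CI: 76.608 ± 4.537 ≈ (72.071, 81.145)

[72.07, 81.15]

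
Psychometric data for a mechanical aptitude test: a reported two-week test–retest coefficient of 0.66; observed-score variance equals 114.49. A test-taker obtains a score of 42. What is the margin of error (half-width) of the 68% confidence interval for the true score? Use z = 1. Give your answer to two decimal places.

SD = √114.49 = 10.7000
SEM = 10.7000 * √(1 − 0.6600) = 10.7000 * √0.3400 ≈ 10.7000 * 0.5831 ≈ 6.2391
Half-width = 1*6.2391 ≈ 6.2391

6.24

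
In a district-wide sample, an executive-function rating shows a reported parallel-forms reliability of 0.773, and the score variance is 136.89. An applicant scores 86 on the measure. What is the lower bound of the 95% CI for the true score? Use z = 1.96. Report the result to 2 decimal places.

σ = 136.89^(1/2) = 11.70000
The standard error of measurement is 11.70000*√(1 − 0.77300) ≈ 11.70000*0.47645 ≈ 5.57441.
Half-width = 1.96*5.57441 ≈ 10.92584
Lower bound: 86 − 10.92584 = 75.07416

75.07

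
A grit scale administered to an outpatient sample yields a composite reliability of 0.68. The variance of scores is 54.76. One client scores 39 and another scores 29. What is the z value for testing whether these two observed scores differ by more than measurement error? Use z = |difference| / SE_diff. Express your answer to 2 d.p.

σ = 54.76^(1/2) = 7.400
SEM = 7.400*√(1 − 0.680) ≈ 4.186
Standard error of the difference = 4.186·√2 ≈ 5.920
z = |39 − 29| / 5.920 = 10 / 5.920 ≈ 1.689

1.69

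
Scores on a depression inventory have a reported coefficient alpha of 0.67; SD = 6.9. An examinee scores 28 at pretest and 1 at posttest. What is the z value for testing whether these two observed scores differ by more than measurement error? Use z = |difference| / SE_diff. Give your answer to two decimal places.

4.82

SEM = 6.9000 * √(1 − 0.6700) = 6.9000 * √0.3300 ≈ 6.9000 * 0.5745 ≈ 3.9637
SE_diff = SEM * √2 ≈ 3.9637 * 1.4142 ≈ 5.6056
z = 27 / 5.6056 ≈ 4.8166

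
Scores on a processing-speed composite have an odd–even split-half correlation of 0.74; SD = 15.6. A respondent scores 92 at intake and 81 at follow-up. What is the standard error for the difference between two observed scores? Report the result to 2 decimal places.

8.53

r_full = 2·0.74 / (1 + 0.74) ≈ 0.851
SEM = 15.600·√(1 − 0.851) ≈ 6.030
SE_diff = √2 · SEM ≈ 8.528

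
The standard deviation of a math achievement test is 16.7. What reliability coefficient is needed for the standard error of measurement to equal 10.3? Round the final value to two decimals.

Required reliability = 1 − (SEM/SD)² = 1 − 0.38040 ≃ 0.61960

0.62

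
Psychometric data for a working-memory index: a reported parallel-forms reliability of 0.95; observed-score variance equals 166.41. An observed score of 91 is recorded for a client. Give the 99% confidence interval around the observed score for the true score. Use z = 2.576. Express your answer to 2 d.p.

SD = √166.41 ≃ 12.90000
The standard error of measurement is 12.90000*√(1 − 0.95000) ≃ 12.90000*0.22361 ≃ 2.88453.
Half-width = 2.576*2.88453 ≃ 7.43054
CI = 91 ± 7.43054 → [83.56946, 98.43054]

[83.57, 98.43]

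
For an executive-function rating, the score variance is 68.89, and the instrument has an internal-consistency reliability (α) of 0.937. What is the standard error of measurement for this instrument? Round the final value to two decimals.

SD = √68.89 ≈ 8.300
SEM = 8.300·√(1 − 0.937) ≈ 2.083

2.08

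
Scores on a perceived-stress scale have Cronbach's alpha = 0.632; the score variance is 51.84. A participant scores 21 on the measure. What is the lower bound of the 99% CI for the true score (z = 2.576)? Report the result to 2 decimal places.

SD = √51.84 = 7.20000
The standard error of measurement is 7.20000×√(1 − 0.63200) ≈ 7.20000×0.60663 ≈ 4.36774.
Half-width = 2.576×4.36774 ≈ 11.25129
Lower limit = 21 − 11.25129 ≈ 9.74871

9.75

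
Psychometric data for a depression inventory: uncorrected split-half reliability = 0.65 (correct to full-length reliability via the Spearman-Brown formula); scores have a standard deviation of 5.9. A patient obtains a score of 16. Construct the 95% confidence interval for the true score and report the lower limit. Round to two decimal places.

Full-length reliability (Spearman-Brown) = 2(0.65)/(1+0.65) ≈ 0.788
SEM = 5.900 * √(1 − 0.788) = 5.900 * √0.212 ≈ 5.900 * 0.461 ≈ 2.717
1.96 * SEM ≈ 5.326
Lower bound: 16 − 5.326 = 10.674

10.67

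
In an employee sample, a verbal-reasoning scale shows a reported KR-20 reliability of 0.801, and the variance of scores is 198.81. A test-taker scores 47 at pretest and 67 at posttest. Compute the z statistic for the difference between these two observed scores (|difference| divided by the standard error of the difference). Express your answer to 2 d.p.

SD = √198.81 ≈ 14.10000
SEM = 14.10000 · √(1 − 0.80100) = 14.10000 · √0.19900 ≈ 14.10000 · 0.44609 ≈ 6.28993
SE_diff = √2 · SEM ≈ 8.89530
z = |47 − 67| / 8.89530 = 20 / 8.89530 ≈ 2.24838

2.25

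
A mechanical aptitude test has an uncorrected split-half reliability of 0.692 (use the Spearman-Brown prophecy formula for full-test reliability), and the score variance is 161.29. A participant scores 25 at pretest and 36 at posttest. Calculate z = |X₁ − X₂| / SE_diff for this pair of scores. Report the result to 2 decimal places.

SD = √161.29 = 12.700
r_full = 2·0.692 / (1 + 0.692) ≈ 0.818
SEM = 12.700 × √(1 − 0.818) = 12.700 × √0.182 ≈ 12.700 × 0.427 ≈ 5.418
Standard error of the difference = 5.418·√2 ≈ 7.663
z = |25 − 36| / 7.663 = 11 / 7.663 ≈ 1.435

1.44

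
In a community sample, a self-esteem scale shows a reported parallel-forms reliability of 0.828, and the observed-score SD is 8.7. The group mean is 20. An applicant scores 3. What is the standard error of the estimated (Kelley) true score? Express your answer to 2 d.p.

3.28

SE_est = SD * √(r(1 − r)) = 8.7000 * √0.1424 ≈ 8.7000 * 0.3774 ≈ 3.2832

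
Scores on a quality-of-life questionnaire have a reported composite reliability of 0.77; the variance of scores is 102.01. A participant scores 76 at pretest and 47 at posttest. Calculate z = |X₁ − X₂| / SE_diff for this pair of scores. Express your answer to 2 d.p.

SD = √102.01 ≈ 10.1000
SEM = 10.1000·√(1 − 0.7700) ≈ 4.8438
SE_diff = SEM · √2 ≈ 4.8438 · 1.4142 ≈ 6.8502
z = |76 − 47| / 6.8502 = 29 / 6.8502 ≈ 4.2335

4.23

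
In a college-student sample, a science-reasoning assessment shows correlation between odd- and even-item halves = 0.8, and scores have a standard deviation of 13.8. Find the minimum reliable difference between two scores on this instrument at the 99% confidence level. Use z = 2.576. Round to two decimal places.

Full-length reliability (Spearman-Brown) = 2(0.8)/(1+0.8) ≈ 0.8889
SEM = 13.8000 * √(1 − 0.8889) = 13.8000 * √0.1111 ≈ 13.8000 * 0.3333 ≈ 4.6000
Standard error of the difference = 4.6000·√2 ≈ 6.5054
Smallest detectable difference = 2.576*6.5054 ≈ 16.7579

16.76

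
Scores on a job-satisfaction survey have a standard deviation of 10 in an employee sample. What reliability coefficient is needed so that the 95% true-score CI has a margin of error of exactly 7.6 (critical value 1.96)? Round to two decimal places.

Required SEM = 7.6 / 1.96 ≈ 3.8776
r = 1 − (3.8776/10)² ≈ 1 − 0.1504 ≈ 0.8496

0.85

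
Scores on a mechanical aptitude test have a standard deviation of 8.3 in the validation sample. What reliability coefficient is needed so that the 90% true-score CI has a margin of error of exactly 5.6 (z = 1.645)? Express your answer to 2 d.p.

SEM needed = half-width / z = 5.6/1.645 ≃ 3.40426
r = 1 − (SEM / SD)² = 1 − (3.40426 / 8.3)² ≃ 1 − 0.16822 ≃ 0.83178

0.83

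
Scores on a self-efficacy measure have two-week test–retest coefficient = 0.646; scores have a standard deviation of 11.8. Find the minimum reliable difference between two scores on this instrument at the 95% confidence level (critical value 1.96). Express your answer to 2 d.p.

SEM = 11.8000 * √(1 − 0.6460) = 11.8000 * √0.3540 ≈ 11.8000 * 0.5950 ≈ 7.0208
SE_diff = √2 * SEM ≈ 9.9288
Smallest detectable difference = 1.96*9.9288 ≈ 19.4605

19.46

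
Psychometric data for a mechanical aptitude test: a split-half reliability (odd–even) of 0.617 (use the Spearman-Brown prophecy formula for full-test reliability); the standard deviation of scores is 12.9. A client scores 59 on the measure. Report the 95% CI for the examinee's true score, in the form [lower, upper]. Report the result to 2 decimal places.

r_full = 2·0.617 / (1 + 0.617) ≈ 0.76314
SEM = 12.90000 · √(1 − 0.76314) = 12.90000 · √0.23686 ≈ 12.90000 · 0.48668 ≈ 6.27818
1.96 · SEM ≈ 12.30524
Interval: (46.69476, 71.30524)

[46.69, 71.31]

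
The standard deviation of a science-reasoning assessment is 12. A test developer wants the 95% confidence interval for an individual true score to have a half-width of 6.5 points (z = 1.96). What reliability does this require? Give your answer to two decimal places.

SEM needed = half-width / z = 6.5/1.96 ≈ 3.3163
r = 1 − (SEM / SD)² = 1 − (3.3163 / 12)² ≈ 1 − 0.0764 ≈ 0.9236

0.92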